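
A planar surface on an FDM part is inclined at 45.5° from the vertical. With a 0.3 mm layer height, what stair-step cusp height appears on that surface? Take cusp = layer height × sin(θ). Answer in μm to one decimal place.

sin(45.5°) = 0.7133, so cusp = 0.3 × 0.7133 = 0.21399 mm → 214.0 μm.

214.0 μm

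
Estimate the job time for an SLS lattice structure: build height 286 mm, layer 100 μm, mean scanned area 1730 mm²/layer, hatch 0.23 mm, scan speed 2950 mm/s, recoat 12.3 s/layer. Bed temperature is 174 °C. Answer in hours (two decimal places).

Layers = ⌈286/0.1⌉ = 2860.
Hatch length per layer = 1730 / 0.23 = 7521.7 mm.
Scan time per layer: 7521.7 / 2950 → 2.5497 s.
Time per layer = 2.5497 + 12.3, so 14.8497 s.
Build time = 2860 × 14.8497 = 42470.142 s = 11.80 hours.

11.80 hours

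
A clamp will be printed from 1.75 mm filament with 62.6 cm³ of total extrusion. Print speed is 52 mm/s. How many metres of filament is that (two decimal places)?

26.03 m

Filament cross-section = π × (1.75/2)² = 2.4053 mm².
Length = 62.6 cm³ / 2.4053 mm² = 62600 / 2.4053 = 26025.86 mm = 26.03 m.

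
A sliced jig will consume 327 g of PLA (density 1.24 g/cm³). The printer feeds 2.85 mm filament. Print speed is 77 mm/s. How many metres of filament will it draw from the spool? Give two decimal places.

Volume = 327 g / 1.24 g·cm⁻³ = 263.7097 cm³ = 263709.7 mm³.
Cross-section of 2.85 mm filament: π·(2.85/2)² = 6.3794 mm².
L = V/A = 263709.7/6.3794 = 41337.7 mm → 41.34 m.

41.34 m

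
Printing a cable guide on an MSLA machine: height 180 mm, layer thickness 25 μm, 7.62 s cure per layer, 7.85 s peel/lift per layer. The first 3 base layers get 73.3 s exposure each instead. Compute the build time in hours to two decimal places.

Number of layers: 180 / 0.025 → 7200 (rounded up).
Burn-in layers: 3 × (73.3 + 7.85) → 243.45 s.
Regular layers = 7197 × (7.62 + 7.85) = 111337.59 s.
Total = 243.45 + 111337.59 = 111581.04 s = 30.99 hours.

30.99 hours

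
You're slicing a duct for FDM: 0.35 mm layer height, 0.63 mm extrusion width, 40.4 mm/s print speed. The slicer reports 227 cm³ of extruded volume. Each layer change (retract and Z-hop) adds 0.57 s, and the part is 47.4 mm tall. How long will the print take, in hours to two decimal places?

Extrusion cross-section = 0.35 × 0.63, so 0.2205 mm².
Toolpath length = 227 cm³ / 0.2205 mm² = 227000 / 0.2205 = 1029478.5 mm.
Time extruding: 1029478.5 / 40.4 → 25482.1 s.
Layers = ⌈47.4/0.35⌉ = 136.
Layer-change overhead: 136 × 0.57 → 77.52 s.
Altogether 25482.1 + 77.52 = 25559.62 s, i.e. 7.10 hours.

7.10 hours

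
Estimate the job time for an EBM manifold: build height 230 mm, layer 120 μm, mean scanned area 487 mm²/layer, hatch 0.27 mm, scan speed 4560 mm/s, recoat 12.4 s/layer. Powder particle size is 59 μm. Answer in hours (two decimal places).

6.81 hours

Number of layers: 230 / 0.12 → 1917 (rounded up).
Per-layer scan distance = 487 / 0.27, so 1803.7 mm.
Per-layer scan time = 1803.7 / 4560, so 0.3955 s.
Layer cycle = 0.3955 + 12.4 = 12.7955 s.
1917 layers × 12.7955 s/layer = 24528.9735 s, i.e. 6.81 hours.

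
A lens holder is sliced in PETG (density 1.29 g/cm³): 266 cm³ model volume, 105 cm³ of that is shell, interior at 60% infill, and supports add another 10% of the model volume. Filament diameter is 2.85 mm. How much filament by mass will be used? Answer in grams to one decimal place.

294.4 g

Infill region: 266 − 105 → 161 cm³.
Infill deposited = 0.60 × 161 = 96.6 cm³.
Support = 0.10 × 266 = 26.6 cm³.
Total printed volume = 105 + 96.6 + 26.6, so 228.2 cm³.
Mass = 228.2 × 1.29 = 294.378 g.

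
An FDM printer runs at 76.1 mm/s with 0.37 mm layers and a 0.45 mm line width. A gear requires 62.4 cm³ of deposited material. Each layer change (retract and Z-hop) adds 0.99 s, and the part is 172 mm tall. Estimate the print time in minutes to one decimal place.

Extrusion cross-section = 0.37 × 0.45 = 0.1665 mm².
Toolpath length = 62.4 cm³ / 0.1665 mm² = 62400 / 0.1665 = 374774.8 mm.
Extrusion time = 374774.8 / 76.1 = 4924.8 s.
Number of layers: 172 / 0.37 → 465 (rounded up).
Non-print overhead = 465 × 0.99, so 460.35 s.
Total = 4924.8 + 460.35 = 5385.15 s = 89.8 minutes.

89.8 minutes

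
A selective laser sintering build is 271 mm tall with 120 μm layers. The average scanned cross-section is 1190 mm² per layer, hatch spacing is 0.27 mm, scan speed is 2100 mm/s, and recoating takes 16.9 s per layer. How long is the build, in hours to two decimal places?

11.92 hours

Layer count = ceil(271 / 0.12) = 2259.
Hatch length per layer = 1190 / 0.27, so 4407.4 mm.
Laser time per layer: 4407.4 / 2100 → 2.0988 s.
Time per layer = 2.0988 + 16.9, so 18.9988 s.
Build time = 2259 × 18.9988 = 42918.2892 s = 11.92 hours.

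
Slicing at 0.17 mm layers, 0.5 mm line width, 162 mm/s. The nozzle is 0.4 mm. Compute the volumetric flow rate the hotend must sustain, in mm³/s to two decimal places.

A = 0.17 × 0.5 = 0.085 mm².
Volumetric flow = 162 × 0.085 = 13.77 mm³/s.

13.77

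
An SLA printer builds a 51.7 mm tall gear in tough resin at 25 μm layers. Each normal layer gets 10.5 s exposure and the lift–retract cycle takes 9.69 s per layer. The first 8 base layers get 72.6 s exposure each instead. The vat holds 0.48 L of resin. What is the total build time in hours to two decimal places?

11.74 hours

Number of layers: 51.7 / 0.025 → 2068 (rounded up).
Burn-in layers = 8 × (72.6 + 9.69), so 658.32 s.
Normal layers: 2060 × (10.5 + 9.69) → 41591.4 s.
Total = 658.32 + 41591.4 = 42249.72 s = 11.74 hours.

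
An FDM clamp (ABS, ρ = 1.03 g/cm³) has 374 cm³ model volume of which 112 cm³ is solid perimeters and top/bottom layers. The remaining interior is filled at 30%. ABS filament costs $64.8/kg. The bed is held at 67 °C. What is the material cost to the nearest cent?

Interior volume = 374 − 112, so 262 cm³.
Infill deposited: 0.30 × 262 → 78.6 cm³.
Total printed volume = 112 + 78.6, so 190.6 cm³.
Mass: 190.6 × 1.03 → 196.318 g.
At $64.8/kg: 196.318/1000 × 64.8 = $12.72.

$12.72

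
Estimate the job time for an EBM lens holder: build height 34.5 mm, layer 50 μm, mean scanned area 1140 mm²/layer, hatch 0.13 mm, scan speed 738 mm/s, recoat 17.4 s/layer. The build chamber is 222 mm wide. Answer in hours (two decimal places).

Layers = ⌈34.5/0.05⌉ = 690.
Per-layer scan distance = 1140 / 0.13 = 8769.2 mm.
Beam time per layer = 8769.2 / 738, so 11.8824 s.
Layer cycle = 11.8824 + 17.4 = 29.2824 s.
Build time = 690 × 29.2824 = 20204.856 s = 5.61 hours.

5.61 hours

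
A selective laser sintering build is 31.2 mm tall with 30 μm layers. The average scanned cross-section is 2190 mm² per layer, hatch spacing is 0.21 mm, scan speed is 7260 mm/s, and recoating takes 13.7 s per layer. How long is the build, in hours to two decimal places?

4.37 hours

Layers = ⌈31.2/0.03⌉ = 1040.
Scan path per layer: 2190 / 0.21 → 10428.6 mm.
Laser time per layer = 10428.6 / 7260, so 1.4364 s.
Layer cycle = 1.4364 + 13.7 = 15.1364 s.
Total: 1040 × 15.1364 s = 15741.856 s → 4.37 hours.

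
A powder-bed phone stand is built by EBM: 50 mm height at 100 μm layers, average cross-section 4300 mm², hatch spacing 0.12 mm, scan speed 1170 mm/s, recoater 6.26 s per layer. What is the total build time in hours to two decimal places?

5.12 hours

Number of layers: 50 / 0.1 → 500 (rounded up).
Scan path per layer = 4300 / 0.12, so 35833.3 mm.
Scan time per layer: 35833.3 / 1170 → 30.6268 s.
Layer cycle: 30.6268 + 6.26 → 36.8868 s.
Total: 500 × 36.8868 s = 18443.4 s → 5.12 hours.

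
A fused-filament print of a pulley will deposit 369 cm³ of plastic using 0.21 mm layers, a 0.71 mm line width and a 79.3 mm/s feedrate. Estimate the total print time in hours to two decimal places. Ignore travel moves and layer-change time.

Bead cross-section: 0.21 × 0.71 → 0.1491 mm².
Path length: 369000 mm³ / 0.1491 mm² → 2474849.1 mm.
Extrusion time = 2474849.1 / 79.3, so 31208.7 s.
Converting: 31208.7 s = 8.67 hours.

8.67 hours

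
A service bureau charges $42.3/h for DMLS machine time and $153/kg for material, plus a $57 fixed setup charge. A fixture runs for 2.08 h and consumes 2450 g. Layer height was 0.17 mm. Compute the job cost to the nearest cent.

$519.83

Machine cost = 42.3 × 2.08 = $87.984.
Feedstock cost: 153 × 2450/1000 → $374.85.
Adding setup: 87.984 + 374.85 + 57 → 519.834 ≈ $519.83.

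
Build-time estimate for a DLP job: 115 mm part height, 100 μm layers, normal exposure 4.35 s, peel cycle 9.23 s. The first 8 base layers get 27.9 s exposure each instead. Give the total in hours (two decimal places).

Number of layers: 115 / 0.1 → 1150 (rounded up).
Bottom layers = 8 × (27.9 + 9.23) = 297.04 s.
Remaining layers = 1142 × (4.35 + 9.23), so 15508.36 s.
Sum: 297.04 + 15508.36 = 15805.4 s → 4.39 hours.

4.39 hours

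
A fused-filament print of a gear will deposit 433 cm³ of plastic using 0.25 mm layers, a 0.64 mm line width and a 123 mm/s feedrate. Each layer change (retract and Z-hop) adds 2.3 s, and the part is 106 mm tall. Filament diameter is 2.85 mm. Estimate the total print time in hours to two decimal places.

6.38 hours

Line area = 0.25 × 0.64 = 0.16 mm².
Total extruded path = 433000/0.16 = 2706250 mm.
Extrusion time = 2706250 / 123, so 22002 s.
Layer count = ceil(106 / 0.25) = 424.
Layer-change overhead = 424 × 2.3, so 975.2 s.
Total = 22002 + 975.2 = 22977.2 s = 6.38 hours.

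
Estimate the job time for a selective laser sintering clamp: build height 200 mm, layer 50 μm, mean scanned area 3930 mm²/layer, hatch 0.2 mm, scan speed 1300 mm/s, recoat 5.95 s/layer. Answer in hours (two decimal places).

Layers = ⌈200/0.05⌉ = 4000.
Hatch length per layer: 3930 / 0.2 → 19650 mm.
Per-layer scan time = 19650 / 1300 = 15.1154 s.
Layer cycle: 15.1154 + 5.95 → 21.0654 s.
Build time = 4000 × 21.0654 = 84261.6 s = 23.41 hours.

23.41 hours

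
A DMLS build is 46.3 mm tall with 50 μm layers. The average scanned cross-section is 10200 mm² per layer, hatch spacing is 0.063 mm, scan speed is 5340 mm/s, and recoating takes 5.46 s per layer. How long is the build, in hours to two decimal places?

Layer count = ceil(46.3 / 0.05) = 926.
Per-layer scan distance = 10200 / 0.063, so 161904.8 mm.
Per-layer scan time: 161904.8 / 5340 → 30.3193 s.
Per-layer time = 30.3193 + 5.46, so 35.7793 s.
926 layers × 35.7793 s/layer = 33131.6318 s, i.e. 9.20 hours.

9.20 hours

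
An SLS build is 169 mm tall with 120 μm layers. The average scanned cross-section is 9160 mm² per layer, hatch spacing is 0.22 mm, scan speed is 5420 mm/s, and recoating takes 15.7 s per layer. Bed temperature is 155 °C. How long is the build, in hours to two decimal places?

Layer count = ceil(169 / 0.12) = 1409.
Hatch length per layer = 9160 / 0.22, so 41636.4 mm.
Laser time per layer: 41636.4 / 5420 → 7.682 s.
Layer cycle: 7.682 + 15.7 → 23.382 s.
Total: 1409 × 23.382 s = 32945.238 s → 9.15 hours.

9.15 hours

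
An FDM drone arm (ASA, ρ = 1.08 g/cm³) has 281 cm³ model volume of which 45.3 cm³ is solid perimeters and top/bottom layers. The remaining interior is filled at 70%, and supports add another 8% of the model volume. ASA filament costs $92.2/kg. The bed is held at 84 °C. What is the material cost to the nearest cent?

$23.18

Infill region = 281 − 45.3, so 235.7 cm³.
Infill volume = 0.70 × 235.7, so 164.99 cm³.
Support = 0.08 × 281 = 22.48 cm³.
Deposited volume: 45.3 + 164.99 + 22.48 → 232.77 cm³.
Mass: 232.77 × 1.08 → 251.3916 g.
Cost = 251.3916 g / 1000 × $92.2/kg = $23.18.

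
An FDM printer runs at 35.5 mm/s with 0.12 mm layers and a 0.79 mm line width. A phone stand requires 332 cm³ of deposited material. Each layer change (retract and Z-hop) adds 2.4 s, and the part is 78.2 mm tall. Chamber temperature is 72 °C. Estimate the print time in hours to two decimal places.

27.84 hours

Extrusion cross-section = 0.12 × 0.79 = 0.0948 mm².
Path length: 332000 mm³ / 0.0948 mm² → 3502109.7 mm.
Extrusion time: 3502109.7 / 35.5 → 98651 s.
Number of layers: 78.2 / 0.12 → 652 (rounded up).
Non-print overhead = 652 × 2.4 = 1564.8 s.
Altogether 98651 + 1564.8 = 100215.8 s, i.e. 27.84 hours.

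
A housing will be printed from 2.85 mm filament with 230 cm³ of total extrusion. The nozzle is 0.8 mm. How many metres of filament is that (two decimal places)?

36.05 m

Filament cross-section = π × (2.85/2)² = 6.3794 mm².
Length = 230 cm³ / 6.3794 mm² = 230000 / 6.3794 = 36053.55 mm = 36.05 m.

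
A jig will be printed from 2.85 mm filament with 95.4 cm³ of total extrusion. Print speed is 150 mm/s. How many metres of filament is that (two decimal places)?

14.95 m

Filament cross-section = π × (2.85/2)² = 6.3794 mm².
L = 95400 mm³ / 6.3794 mm² = 14954.38 mm, i.e. 14.95 m.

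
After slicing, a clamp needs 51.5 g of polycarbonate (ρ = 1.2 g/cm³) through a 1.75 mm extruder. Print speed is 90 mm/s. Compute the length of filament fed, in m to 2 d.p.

Volume = 51.5 g / 1.2 g·cm⁻³ = 42.9167 cm³ = 42916.7 mm³.
Cross-section of 1.75 mm filament: π·(1.75/2)² = 2.4053 mm².
Length = 42916.7 / 2.4053 = 17842.56 mm = 17.84 m.

17.84 m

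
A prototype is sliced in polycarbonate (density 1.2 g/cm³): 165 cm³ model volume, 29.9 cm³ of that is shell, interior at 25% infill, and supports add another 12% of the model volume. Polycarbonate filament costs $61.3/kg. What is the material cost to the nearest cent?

$6.14

Infill region = 165 − 29.9, so 135.1 cm³.
Infill deposited = 0.25 × 135.1 = 33.775 cm³.
Support: 0.12 × 165 → 19.8 cm³.
Total printed volume: 29.9 + 33.775 + 19.8 → 83.475 cm³.
Mass: 83.475 × 1.2 → 100.17 g.
At $61.3/kg: 100.17/1000 × 61.3 = $6.14.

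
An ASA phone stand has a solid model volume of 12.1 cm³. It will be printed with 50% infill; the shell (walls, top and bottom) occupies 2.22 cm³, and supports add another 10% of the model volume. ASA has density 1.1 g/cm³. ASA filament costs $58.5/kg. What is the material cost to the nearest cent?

$0.54

Interior volume = 12.1 − 2.22, so 9.88 cm³.
Infill volume = 0.50 × 9.88, so 4.94 cm³.
Support = 0.10 × 12.1 = 1.21 cm³.
Total extruded = 2.22 + 4.94 + 1.21, so 8.37 cm³.
Mass: 8.37 × 1.1 → 9.207 g.
Cost = 9.207 g / 1000 × $58.5/kg = $0.54.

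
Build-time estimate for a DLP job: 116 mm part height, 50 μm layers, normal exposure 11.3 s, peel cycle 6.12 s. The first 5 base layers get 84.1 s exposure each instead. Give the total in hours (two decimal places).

11.33 hours

Layers = ⌈116/0.05⌉ = 2320.
Bottom layers = 5 × (84.1 + 6.12) = 451.1 s.
Regular layers = 2315 × (11.3 + 6.12), so 40327.3 s.
Sum: 451.1 + 40327.3 = 40778.4 s → 11.33 hours.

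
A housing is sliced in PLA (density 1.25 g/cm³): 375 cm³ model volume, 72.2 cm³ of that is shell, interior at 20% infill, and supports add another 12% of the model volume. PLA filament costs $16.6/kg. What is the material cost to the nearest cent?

Volume inside the shell: 375 − 72.2 → 302.8 cm³.
Infill volume: 0.20 × 302.8 → 60.56 cm³.
Support = 0.12 × 375 = 45 cm³.
Total printed volume = 72.2 + 60.56 + 45 = 177.76 cm³.
Mass = 177.76 × 1.25 = 222.2 g.
Cost = 222.2 g / 1000 × $16.6/kg = $3.69.

$3.69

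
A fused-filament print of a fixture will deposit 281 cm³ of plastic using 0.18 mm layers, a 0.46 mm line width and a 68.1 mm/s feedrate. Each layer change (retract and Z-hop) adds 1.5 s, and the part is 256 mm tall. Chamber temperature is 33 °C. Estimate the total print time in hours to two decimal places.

Line area: 0.18 × 0.46 → 0.0828 mm².
Total extruded path = 281000/0.0828 = 3393719.8 mm.
Print-move time: 3393719.8 / 68.1 → 49834.4 s.
Layer count = ceil(256 / 0.18) = 1423.
Z-hop total = 1423 × 1.5, so 2134.5 s.
Total = 49834.4 + 2134.5 = 51968.9 s = 14.44 hours.

14.44 hours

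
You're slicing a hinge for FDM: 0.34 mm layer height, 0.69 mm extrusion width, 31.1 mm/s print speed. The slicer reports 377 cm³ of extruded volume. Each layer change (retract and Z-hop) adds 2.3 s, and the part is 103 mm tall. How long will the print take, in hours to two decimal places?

14.55 hours

Extrusion cross-section = 0.34 × 0.69 = 0.2346 mm².
Total extruded path = 377000/0.2346 = 1606990.6 mm.
Print-move time = 1606990.6 / 31.1 = 51671.7 s.
Number of layers: 103 / 0.34 → 303 (rounded up).
Layer-change overhead = 303 × 2.3 = 696.9 s.
Altogether 51671.7 + 696.9 = 52368.6 s, i.e. 14.55 hours.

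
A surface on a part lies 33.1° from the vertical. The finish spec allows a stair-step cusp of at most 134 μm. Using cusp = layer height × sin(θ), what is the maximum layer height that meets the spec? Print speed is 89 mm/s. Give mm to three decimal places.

0.245 mm

Layer height = cusp / sin(33.1°) = 0.134 / 0.5461 = 0.245 mm.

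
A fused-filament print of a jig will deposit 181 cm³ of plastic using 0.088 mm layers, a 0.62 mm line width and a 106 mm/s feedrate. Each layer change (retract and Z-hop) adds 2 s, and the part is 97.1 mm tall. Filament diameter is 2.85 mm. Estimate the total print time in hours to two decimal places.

Bead cross-section = 0.088 × 0.62 = 0.05456 mm².
Path length: 181000 mm³ / 0.05456 mm² → 3317448.7 mm.
Print-move time: 3317448.7 / 106 → 31296.7 s.
Layer count = ceil(97.1 / 0.088) = 1104.
Layer-change overhead = 1104 × 2 = 2208 s.
Altogether 31296.7 + 2208 = 33504.7 s, i.e. 9.31 hours.

9.31 hours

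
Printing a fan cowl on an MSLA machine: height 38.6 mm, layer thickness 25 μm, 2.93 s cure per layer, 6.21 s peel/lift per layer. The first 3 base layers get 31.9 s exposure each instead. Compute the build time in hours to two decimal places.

Number of layers: 38.6 / 0.025 → 1544 (rounded up).
Base layers = 3 × (31.9 + 6.21), so 114.33 s.
Regular layers = 1541 × (2.93 + 6.21), so 14084.74 s.
Sum: 114.33 + 14084.74 = 14199.07 s → 3.94 hours.

3.94 hours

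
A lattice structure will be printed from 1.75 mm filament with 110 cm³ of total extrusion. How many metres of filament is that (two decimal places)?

A = π r² = π × 0.875² = 2.4053 mm².
Length = 110 cm³ / 2.4053 mm² = 110000 / 2.4053 = 45732.34 mm = 45.73 m.

45.73 m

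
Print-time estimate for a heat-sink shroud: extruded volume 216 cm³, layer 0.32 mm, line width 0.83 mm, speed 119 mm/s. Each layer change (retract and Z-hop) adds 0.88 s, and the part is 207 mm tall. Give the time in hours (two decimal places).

Bead cross-section: 0.32 × 0.83 → 0.2656 mm².
Path length: 216000 mm³ / 0.2656 mm² → 813253 mm.
Extrusion time: 813253 / 119 → 6834.1 s.
Number of layers: 207 / 0.32 → 647 (rounded up).
Non-print overhead = 647 × 0.88, so 569.36 s.
Total = 6834.1 + 569.36 = 7403.46 s = 2.06 hours.

2.06 hours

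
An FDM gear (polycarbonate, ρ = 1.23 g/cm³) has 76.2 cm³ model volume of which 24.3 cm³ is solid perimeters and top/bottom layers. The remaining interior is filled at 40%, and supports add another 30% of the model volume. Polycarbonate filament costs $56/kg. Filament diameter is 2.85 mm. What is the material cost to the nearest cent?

$4.68

Volume inside the shell = 76.2 − 24.3, so 51.9 cm³.
Infill deposited: 0.40 × 51.9 → 20.76 cm³.
Support = 0.30 × 76.2, so 22.86 cm³.
Total printed volume = 24.3 + 20.76 + 22.86 = 67.92 cm³.
Mass = 67.92 × 1.23 = 83.5416 g.
Cost = 83.5416 g / 1000 × $56/kg = $4.68.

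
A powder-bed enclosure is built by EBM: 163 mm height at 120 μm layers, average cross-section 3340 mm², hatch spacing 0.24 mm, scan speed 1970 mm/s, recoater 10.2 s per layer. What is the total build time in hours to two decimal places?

6.52 hours

Layers = ⌈163/0.12⌉ = 1359.
Hatch length per layer = 3340 / 0.24, so 13916.7 mm.
Scan time per layer = 13916.7 / 1970, so 7.0643 s.
Time per layer = 7.0643 + 10.2, so 17.2643 s.
Total: 1359 × 17.2643 s = 23462.1837 s → 6.52 hours.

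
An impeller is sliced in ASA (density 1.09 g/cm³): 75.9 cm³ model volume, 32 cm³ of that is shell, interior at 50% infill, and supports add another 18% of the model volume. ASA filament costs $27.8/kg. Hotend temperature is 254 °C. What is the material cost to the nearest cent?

Volume inside the shell: 75.9 − 32 → 43.9 cm³.
Infill volume: 0.50 × 43.9 → 21.95 cm³.
Support = 0.18 × 75.9 = 13.662 cm³.
Total extruded = 32 + 21.95 + 13.662, so 67.612 cm³.
Mass: 67.612 × 1.09 → 73.69708 g.
Cost = 73.69708 g / 1000 × $27.8/kg = $2.05.

$2.05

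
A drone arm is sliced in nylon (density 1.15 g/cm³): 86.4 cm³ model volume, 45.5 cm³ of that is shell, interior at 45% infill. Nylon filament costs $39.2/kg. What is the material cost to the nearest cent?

$2.88

Infill region = 86.4 − 45.5, so 40.9 cm³.
Deposited infill: 0.45 × 40.9 → 18.405 cm³.
Total printed volume = 45.5 + 18.405 = 63.905 cm³.
Mass = 63.905 × 1.15, so 73.49075 g.
At $39.2/kg: 73.49075/1000 × 39.2 = $2.88.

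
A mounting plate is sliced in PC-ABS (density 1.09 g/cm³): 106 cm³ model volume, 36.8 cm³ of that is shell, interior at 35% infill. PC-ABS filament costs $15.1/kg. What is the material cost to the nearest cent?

$1.00

Volume inside the shell = 106 − 36.8 = 69.2 cm³.
Deposited infill = 0.35 × 69.2 = 24.22 cm³.
Total extruded: 36.8 + 24.22 → 61.02 cm³.
Mass = 61.02 × 1.09, so 66.5118 g.
At $15.1/kg: 66.5118/1000 × 15.1 = $1.00.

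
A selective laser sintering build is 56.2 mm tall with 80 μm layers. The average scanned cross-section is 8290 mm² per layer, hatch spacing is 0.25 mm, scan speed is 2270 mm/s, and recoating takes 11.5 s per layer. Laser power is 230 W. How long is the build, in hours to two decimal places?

Layers = ⌈56.2/0.08⌉ = 703.
Hatch length per layer = 8290 / 0.25, so 33160 mm.
Scan time per layer: 33160 / 2270 → 14.6079 s.
Layer cycle = 14.6079 + 11.5, so 26.1079 s.
Build time = 703 × 26.1079 = 18353.8537 s = 5.10 hours.

5.10 hours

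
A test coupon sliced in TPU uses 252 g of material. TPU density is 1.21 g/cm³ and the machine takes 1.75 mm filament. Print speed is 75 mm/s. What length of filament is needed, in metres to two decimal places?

Extruded volume: 252/1.21 = 208.2645 cm³ (208264.5 mm³).
Cross-section of 1.75 mm filament: π·(1.75/2)² = 2.4053 mm².
Length = 208264.5 / 2.4053 = 86585.66 mm = 86.59 m.

86.59 m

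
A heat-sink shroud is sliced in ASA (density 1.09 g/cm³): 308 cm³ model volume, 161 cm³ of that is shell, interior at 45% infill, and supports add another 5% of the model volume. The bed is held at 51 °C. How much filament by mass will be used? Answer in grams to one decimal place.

Volume inside the shell = 308 − 161 = 147 cm³.
Deposited infill = 0.45 × 147 = 66.15 cm³.
Support: 0.05 × 308 → 15.4 cm³.
Deposited volume = 161 + 66.15 + 15.4 = 242.55 cm³.
Mass = 242.55 × 1.09, so 264.3795 g.

264.4 g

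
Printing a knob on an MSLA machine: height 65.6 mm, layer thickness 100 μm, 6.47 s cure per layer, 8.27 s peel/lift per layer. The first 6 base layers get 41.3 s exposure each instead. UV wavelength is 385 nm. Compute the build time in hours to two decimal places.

Number of layers: 65.6 / 0.1 → 656 (rounded up).
Bottom layers = 6 × (41.3 + 8.27), so 297.42 s.
Regular layers = 650 × (6.47 + 8.27), so 9581 s.
Total = 297.42 + 9581 = 9878.42 s = 2.74 hours.

2.74 hours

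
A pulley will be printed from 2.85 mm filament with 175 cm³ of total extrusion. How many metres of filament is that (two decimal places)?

27.43 m

Filament cross-section = π × (2.85/2)² = 6.3794 mm².
L = 175000 mm³ / 6.3794 mm² = 27432.05 mm, i.e. 27.43 m.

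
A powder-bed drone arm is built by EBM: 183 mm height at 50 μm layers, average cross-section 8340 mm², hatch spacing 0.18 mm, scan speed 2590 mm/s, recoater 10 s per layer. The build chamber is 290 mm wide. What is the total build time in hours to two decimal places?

Layers = ⌈183/0.05⌉ = 3660.
Scan path per layer: 8340 / 0.18 → 46333.3 mm.
Scan time per layer: 46333.3 / 2590 → 17.8893 s.
Time per layer: 17.8893 + 10 → 27.8893 s.
3660 layers × 27.8893 s/layer = 102074.838 s, i.e. 28.35 hours.

28.35 hours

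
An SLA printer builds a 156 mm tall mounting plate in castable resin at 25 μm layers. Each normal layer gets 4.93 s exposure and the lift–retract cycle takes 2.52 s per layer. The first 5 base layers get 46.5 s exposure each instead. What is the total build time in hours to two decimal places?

Number of layers: 156 / 0.025 → 6240 (rounded up).
Base layers = 5 × (46.5 + 2.52), so 245.1 s.
Normal layers: 6235 × (4.93 + 2.52) → 46450.75 s.
Sum: 245.1 + 46450.75 = 46695.85 s → 12.97 hours.

12.97 hours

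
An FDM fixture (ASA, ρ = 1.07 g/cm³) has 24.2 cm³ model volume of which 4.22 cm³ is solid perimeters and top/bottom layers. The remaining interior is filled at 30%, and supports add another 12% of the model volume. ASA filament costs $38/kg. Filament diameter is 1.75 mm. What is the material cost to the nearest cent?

$0.53

Volume inside the shell: 24.2 − 4.22 → 19.98 cm³.
Infill deposited: 0.30 × 19.98 → 5.994 cm³.
Support = 0.12 × 24.2, so 2.904 cm³.
Total extruded = 4.22 + 5.994 + 2.904 = 13.118 cm³.
Mass = 13.118 × 1.07 = 14.03626 g.
At $38/kg: 14.03626/1000 × 38 = $0.53.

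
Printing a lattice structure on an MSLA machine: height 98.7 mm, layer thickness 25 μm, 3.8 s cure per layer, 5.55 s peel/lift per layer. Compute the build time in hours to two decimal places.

10.25 hours

Number of layers: 98.7 / 0.025 → 3948 (rounded up).
Per-layer time: 3.8 + 5.55 → 9.35 s.
Build time: 3948 × 9.35 s = 36913.8 s, i.e. 10.25 hours.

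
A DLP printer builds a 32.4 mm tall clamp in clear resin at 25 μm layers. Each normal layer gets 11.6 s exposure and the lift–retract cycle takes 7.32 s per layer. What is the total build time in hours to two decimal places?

6.81 hours

Number of layers: 32.4 / 0.025 → 1296 (rounded up).
Cycle time: 11.6 + 7.32 → 18.92 s.
Total = 1296 × 18.92 = 24520.32 s = 6.81 hours.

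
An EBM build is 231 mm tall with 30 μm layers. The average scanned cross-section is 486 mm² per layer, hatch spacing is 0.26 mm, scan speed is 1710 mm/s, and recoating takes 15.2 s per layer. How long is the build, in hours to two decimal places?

Layer count = ceil(231 / 0.03) = 7700.
Per-layer scan distance: 486 / 0.26 → 1869.2 mm.
Scan time per layer = 1869.2 / 1710, so 1.0931 s.
Per-layer time = 1.0931 + 15.2, so 16.2931 s.
Total: 7700 × 16.2931 s = 125456.87 s → 34.85 hours.

34.85 hours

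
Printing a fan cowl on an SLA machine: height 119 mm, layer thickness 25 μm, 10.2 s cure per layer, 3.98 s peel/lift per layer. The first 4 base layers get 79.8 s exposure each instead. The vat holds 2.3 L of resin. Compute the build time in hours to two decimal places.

Number of layers: 119 / 0.025 → 4760 (rounded up).
Bottom layers = 4 × (79.8 + 3.98), so 335.12 s.
Remaining layers = 4756 × (10.2 + 3.98) = 67440.08 s.
Sum: 335.12 + 67440.08 = 67775.2 s → 18.83 hours.

18.83 hours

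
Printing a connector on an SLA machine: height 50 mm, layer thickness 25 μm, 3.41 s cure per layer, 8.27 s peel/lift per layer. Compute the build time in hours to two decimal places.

6.49 hours

Layer count = ceil(50 / 0.025) = 2000.
Each layer takes = 3.41 + 8.27, so 11.68 s.
Build time: 2000 × 11.68 s = 23360 s, i.e. 6.49 hours.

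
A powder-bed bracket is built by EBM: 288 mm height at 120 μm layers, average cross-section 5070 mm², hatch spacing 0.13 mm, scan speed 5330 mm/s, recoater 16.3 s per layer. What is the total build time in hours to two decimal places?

Number of layers: 288 / 0.12 → 2400 (rounded up).
Per-layer scan distance = 5070 / 0.13, so 39000 mm.
Beam time per layer = 39000 / 5330, so 7.3171 s.
Per-layer time = 7.3171 + 16.3, so 23.6171 s.
Build time = 2400 × 23.6171 = 56681.04 s = 15.74 hours.

15.74 hours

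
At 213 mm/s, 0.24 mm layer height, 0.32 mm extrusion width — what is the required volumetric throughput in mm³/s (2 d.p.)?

Extrusion cross-section = 0.24 × 0.32 = 0.0768 mm².
Volumetric flow = 213 × 0.0768 = 16.36 mm³/s.

16.36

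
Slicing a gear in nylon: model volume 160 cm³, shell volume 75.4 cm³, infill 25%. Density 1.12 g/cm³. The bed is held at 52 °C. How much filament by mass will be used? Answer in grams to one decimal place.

Infill region: 160 − 75.4 → 84.6 cm³.
Deposited infill: 0.25 × 84.6 → 21.15 cm³.
Total extruded: 75.4 + 21.15 → 96.55 cm³.
Mass: 96.55 × 1.12 → 108.136 g.

108.1 g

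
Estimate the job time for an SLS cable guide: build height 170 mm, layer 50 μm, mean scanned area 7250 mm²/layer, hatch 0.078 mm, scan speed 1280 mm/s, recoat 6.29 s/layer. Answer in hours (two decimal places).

Layers = ⌈170/0.05⌉ = 3400.
Scan path per layer = 7250 / 0.078 = 92948.7 mm.
Laser time per layer = 92948.7 / 1280 = 72.6162 s.
Per-layer time: 72.6162 + 6.29 → 78.9062 s.
3400 layers × 78.9062 s/layer = 268281.08 s, i.e. 74.52 hours.

74.52 hours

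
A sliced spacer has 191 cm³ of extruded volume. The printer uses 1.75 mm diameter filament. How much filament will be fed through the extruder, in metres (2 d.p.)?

79.41 m

Filament cross-section = π × (1.75/2)² = 2.4053 mm².
Length = 191 cm³ / 2.4053 mm² = 191000 / 2.4053 = 79407.97 mm = 79.41 m.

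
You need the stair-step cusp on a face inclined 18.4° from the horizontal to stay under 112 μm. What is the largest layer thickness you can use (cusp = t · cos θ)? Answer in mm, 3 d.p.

t = h_c / cos θ = 0.112 / 0.9489 = 0.118 mm.

0.118 mm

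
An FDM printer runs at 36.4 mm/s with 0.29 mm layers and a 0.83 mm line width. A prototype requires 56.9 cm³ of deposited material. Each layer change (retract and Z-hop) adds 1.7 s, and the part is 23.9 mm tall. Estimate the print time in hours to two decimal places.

1.84 hours

Bead cross-section = 0.29 × 0.83, so 0.2407 mm².
Path length: 56900 mm³ / 0.2407 mm² → 236393.9 mm.
Time extruding: 236393.9 / 36.4 → 6494.3 s.
Layer count = ceil(23.9 / 0.29) = 83.
Layer-change overhead = 83 × 1.7 = 141.1 s.
Total = 6494.3 + 141.1 = 6635.4 s = 1.84 hours.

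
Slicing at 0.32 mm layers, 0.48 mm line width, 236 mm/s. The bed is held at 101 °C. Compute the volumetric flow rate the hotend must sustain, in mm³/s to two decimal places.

Extrusion cross-section: 0.32 × 0.48 → 0.1536 mm².
Volumetric flow = 236 × 0.1536 = 36.25 mm³/s.

36.25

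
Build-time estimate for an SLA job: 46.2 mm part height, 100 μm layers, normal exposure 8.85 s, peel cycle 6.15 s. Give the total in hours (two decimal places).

1.93 hours

Layers = ⌈46.2/0.1⌉ = 462.
Cycle time: 8.85 + 6.15 → 15 s.
Total = 462 × 15 = 6930 s = 1.93 hours.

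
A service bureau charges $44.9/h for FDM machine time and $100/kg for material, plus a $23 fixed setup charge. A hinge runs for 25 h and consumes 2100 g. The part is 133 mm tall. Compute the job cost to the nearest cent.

Machine cost: 44.9 × 25 → $1122.50.
Feedstock cost = 100 × 2100/1000, so $210.00.
Adding setup: 1122.50 + 210.00 + 23 → $1355.50.

$1355.50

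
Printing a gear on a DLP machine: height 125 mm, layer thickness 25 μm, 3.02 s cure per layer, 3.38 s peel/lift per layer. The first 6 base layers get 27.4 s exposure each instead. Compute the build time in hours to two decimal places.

8.93 hours

Layer count = ceil(125 / 0.025) = 5000.
Bottom layers: 6 × (27.4 + 3.38) → 184.68 s.
Normal layers = 4994 × (3.02 + 3.38), so 31961.6 s.
Sum: 184.68 + 31961.6 = 32146.28 s → 8.93 hours.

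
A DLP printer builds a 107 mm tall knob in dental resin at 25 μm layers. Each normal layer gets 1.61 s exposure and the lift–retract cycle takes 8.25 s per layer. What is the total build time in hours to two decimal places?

Layers = ⌈107/0.025⌉ = 4280.
Each layer takes = 1.61 + 8.25, so 9.86 s.
Build time: 4280 × 9.86 s = 42200.8 s, i.e. 11.72 hours.

11.72 hours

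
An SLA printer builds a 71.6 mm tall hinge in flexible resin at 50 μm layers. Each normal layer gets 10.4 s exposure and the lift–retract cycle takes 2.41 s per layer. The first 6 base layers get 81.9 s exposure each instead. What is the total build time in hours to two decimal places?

Layers = ⌈71.6/0.05⌉ = 1432.
Bottom layers = 6 × (81.9 + 2.41), so 505.86 s.
Regular layers = 1426 × (10.4 + 2.41), so 18267.06 s.
Total = 505.86 + 18267.06 = 18772.92 s = 5.21 hours.

5.21 hours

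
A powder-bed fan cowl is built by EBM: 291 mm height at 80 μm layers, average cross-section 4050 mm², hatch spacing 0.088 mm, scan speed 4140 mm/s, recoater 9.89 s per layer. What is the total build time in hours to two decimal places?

21.23 hours

Number of layers: 291 / 0.08 → 3638 (rounded up).
Hatch length per layer = 4050 / 0.088 = 46022.7 mm.
Per-layer scan time = 46022.7 / 4140, so 11.1166 s.
Layer cycle = 11.1166 + 9.89 = 21.0066 s.
Total: 3638 × 21.0066 s = 76422.0108 s → 21.23 hours.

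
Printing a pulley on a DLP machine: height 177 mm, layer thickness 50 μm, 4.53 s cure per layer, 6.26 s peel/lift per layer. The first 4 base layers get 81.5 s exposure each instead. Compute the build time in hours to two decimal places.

Number of layers: 177 / 0.05 → 3540 (rounded up).
Bottom layers = 4 × (81.5 + 6.26) = 351.04 s.
Remaining layers = 3536 × (4.53 + 6.26), so 38153.44 s.
Total = 351.04 + 38153.44 = 38504.48 s = 10.70 hours.

10.70 hours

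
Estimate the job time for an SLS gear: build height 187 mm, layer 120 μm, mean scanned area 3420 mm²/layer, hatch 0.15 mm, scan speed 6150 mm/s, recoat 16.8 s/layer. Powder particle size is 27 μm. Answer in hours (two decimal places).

Layer count = ceil(187 / 0.12) = 1559.
Hatch length per layer: 3420 / 0.15 → 22800 mm.
Laser time per layer = 22800 / 6150 = 3.7073 s.
Time per layer = 3.7073 + 16.8 = 20.5073 s.
Build time = 1559 × 20.5073 = 31970.8807 s = 8.88 hours.

8.88 hours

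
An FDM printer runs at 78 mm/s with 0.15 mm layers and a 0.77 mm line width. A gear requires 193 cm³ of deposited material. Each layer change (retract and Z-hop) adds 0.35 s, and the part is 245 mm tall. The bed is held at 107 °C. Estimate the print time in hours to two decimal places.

Bead cross-section = 0.15 × 0.77 = 0.1155 mm².
Total extruded path = 193000/0.1155 = 1670995.7 mm.
Extrusion time = 1670995.7 / 78 = 21423 s.
Layers = ⌈245/0.15⌉ = 1634.
Z-hop total = 1634 × 0.35 = 571.9 s.
Altogether 21423 + 571.9 = 21994.9 s, i.e. 6.11 hours.

6.11 hours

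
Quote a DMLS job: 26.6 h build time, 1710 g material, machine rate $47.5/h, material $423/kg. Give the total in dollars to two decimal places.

$1986.83

Machine cost = 47.5 × 26.6, so $1263.50.
Feedstock cost = 423 × 1710/1000 = $723.33.
Job cost: 1263.50 + 723.33 = $1986.83.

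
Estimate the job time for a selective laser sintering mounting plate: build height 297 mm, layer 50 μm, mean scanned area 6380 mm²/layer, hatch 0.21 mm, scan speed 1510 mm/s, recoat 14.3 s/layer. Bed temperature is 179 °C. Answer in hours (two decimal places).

Layers = ⌈297/0.05⌉ = 5940.
Per-layer scan distance = 6380 / 0.21, so 30381 mm.
Scan time per layer = 30381 / 1510 = 20.1199 s.
Time per layer = 20.1199 + 14.3 = 34.4199 s.
Build time = 5940 × 34.4199 = 204454.206 s = 56.79 hours.

56.79 hours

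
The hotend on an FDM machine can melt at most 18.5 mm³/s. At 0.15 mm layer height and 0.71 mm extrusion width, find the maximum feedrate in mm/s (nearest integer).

Bead cross-section = 0.15 × 0.71 = 0.1065 mm².
v_max = Q/A = 18.5/0.1065 = 173.71 mm/s → 174 mm/s.

174 mm/s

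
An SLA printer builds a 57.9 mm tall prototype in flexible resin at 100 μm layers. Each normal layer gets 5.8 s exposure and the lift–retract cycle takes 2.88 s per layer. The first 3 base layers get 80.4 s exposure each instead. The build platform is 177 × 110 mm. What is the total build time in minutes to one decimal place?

Layer count = ceil(57.9 / 0.1) = 579.
Burn-in layers = 3 × (80.4 + 2.88) = 249.84 s.
Remaining layers: 576 × (5.8 + 2.88) → 4999.68 s.
Sum: 249.84 + 4999.68 = 5249.52 s → 87.5 minutes.

87.5 minutes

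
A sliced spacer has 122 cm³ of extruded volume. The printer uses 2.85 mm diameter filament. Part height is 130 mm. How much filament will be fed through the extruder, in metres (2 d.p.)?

Cross-section of 2.85 mm filament: π·(2.85/2)² = 6.3794 mm².
Length = 122 cm³ / 6.3794 mm² = 122000 / 6.3794 = 19124.06 mm = 19.12 m.

19.12 m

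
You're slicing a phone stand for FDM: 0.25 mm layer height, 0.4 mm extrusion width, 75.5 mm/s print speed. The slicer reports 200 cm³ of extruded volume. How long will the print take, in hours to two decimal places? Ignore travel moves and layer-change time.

Line area: 0.25 × 0.4 → 0.1 mm².
Toolpath length = 200 cm³ / 0.1 mm² = 200000 / 0.1 = 2000000 mm.
Time extruding = 2000000 / 75.5 = 26490.1 s.
Converting: 26490.1 s = 7.36 hours.

7.36 hours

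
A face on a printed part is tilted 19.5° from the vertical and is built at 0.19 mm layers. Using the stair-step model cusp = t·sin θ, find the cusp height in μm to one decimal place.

63.4 μm

Cusp = layer height × sin(19.5°) = 0.19 × 0.3338 = 0.063422 mm = 63.4 μm.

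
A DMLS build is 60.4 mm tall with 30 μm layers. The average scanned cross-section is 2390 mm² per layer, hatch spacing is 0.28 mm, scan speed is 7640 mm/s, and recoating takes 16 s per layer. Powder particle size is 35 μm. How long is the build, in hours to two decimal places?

9.58 hours

Layer count = ceil(60.4 / 0.03) = 2014.
Scan path per layer = 2390 / 0.28, so 8535.7 mm.
Scan time per layer = 8535.7 / 7640 = 1.1172 s.
Time per layer = 1.1172 + 16, so 17.1172 s.
Build time = 2014 × 17.1172 = 34474.0408 s = 9.58 hours.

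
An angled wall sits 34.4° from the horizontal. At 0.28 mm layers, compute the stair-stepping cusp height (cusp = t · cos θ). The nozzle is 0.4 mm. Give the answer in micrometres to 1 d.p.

cos(34.4°) = 0.8251, so cusp = 0.28 × 0.8251 = 0.231028 mm → 231.0 μm.

231.0 μm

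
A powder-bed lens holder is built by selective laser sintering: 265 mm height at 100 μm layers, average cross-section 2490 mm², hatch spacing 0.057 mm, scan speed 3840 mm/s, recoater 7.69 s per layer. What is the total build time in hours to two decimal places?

14.03 hours

Layer count = ceil(265 / 0.1) = 2650.
Scan path per layer: 2490 / 0.057 → 43684.2 mm.
Scan time per layer = 43684.2 / 3840 = 11.3761 s.
Layer cycle = 11.3761 + 7.69, so 19.0661 s.
2650 layers × 19.0661 s/layer = 50525.165 s, i.e. 14.03 hours.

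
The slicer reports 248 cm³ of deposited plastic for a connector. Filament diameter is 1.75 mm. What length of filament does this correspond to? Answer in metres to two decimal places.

Filament cross-section = π × (1.75/2)² = 2.4053 mm².
Length = 248 cm³ / 2.4053 mm² = 248000 / 2.4053 = 103105.64 mm = 103.11 m.

103.11 m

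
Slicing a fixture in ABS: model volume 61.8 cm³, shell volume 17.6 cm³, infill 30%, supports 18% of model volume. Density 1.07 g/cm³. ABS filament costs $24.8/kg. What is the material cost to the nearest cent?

Volume inside the shell: 61.8 − 17.6 → 44.2 cm³.
Infill deposited = 0.30 × 44.2, so 13.26 cm³.
Support = 0.18 × 61.8, so 11.124 cm³.
Deposited volume: 17.6 + 13.26 + 11.124 → 41.984 cm³.
Mass: 41.984 × 1.07 → 44.92288 g.
At $24.8/kg: 44.92288/1000 × 24.8 = $1.11.

$1.11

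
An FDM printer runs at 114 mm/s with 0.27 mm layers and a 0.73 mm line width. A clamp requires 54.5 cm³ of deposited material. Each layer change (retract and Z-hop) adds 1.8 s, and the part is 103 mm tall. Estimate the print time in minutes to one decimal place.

Line area = 0.27 × 0.73 = 0.1971 mm².
Toolpath length = 54.5 cm³ / 0.1971 mm² = 54500 / 0.1971 = 276509.4 mm.
Print-move time = 276509.4 / 114, so 2425.5 s.
Layer count = ceil(103 / 0.27) = 382.
Non-print overhead = 382 × 1.8 = 687.6 s.
Total = 2425.5 + 687.6 = 3113.1 s = 51.9 minutes.

51.9 minutes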